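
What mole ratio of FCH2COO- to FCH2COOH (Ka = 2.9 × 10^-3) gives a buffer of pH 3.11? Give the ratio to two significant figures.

ratio = 3.7

pKa = -log(2.9 × 10^-3) = 2.538
pH = pKa + log(r) ⇒ log(r) = 3.11 − 2.538 = +0.572
r = [FCH2COO-]/[FCH2COOH] = 10^(+0.572) = 3.73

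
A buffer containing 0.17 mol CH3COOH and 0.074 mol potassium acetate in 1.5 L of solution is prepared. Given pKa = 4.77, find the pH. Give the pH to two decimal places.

pH = 4.41

Using pH = pKa + log([base]/[acid]) with [base]/[acid] = 0.074/0.17:
pH = 4.77 + (-0.361) = 4.41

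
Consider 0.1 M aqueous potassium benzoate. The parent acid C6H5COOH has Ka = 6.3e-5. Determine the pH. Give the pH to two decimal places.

pH = 8.60

C6H5COO- is the conjugate base of the weak acid C6H5COOH.
Kb = Kw/Ka = 1.0×10^-14 / 6.3 × 10^-5 = 1.59 × 10^-10
Kb = [OH-]²/(0.1 − [OH-]) = 1.59 × 10^-10
Assume [OH-] ≪ 0.1: [OH-] ≈ √(1.59 × 10^-10 × 0.1) = 3.99 × 10^-6 M
([OH-]/C₀ = 0.004% < 5%, so the approximation holds.)
pOH = 5.40, so pH = 14.00 − pOH = 8.60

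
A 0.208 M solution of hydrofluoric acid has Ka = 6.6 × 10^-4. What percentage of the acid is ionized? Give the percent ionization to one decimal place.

5.5%

HF ⇌ F- + H+; let x = [H+] at equilibrium.
Solve x² + 0.00066x − 0.000137 = 0 → x = 1.14 × 10^-2 M
% ionization = x/C₀ × 100% = 1.14 × 10^-2/0.208 × 100% = 5.5%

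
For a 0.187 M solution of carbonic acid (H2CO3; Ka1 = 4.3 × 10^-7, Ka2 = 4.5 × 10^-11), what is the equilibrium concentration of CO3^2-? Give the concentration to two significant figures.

First ionization gives [H+] ≈ [HCO3-] = 2.84 × 10^-4 M.
Second step: Ka2 = [H+][CO3^2-]/[HCO3-] ≈ [CO3^2-] (since [H+] ≈ [HCO3-]).
So [CO3^2-] ≈ Ka2.

4.5 × 10^-11 M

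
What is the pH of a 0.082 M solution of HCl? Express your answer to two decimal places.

pH = 1.09

HCl is a strong acid and dissociates completely, so [H+] = 0.082 M.
pH = -log(0.082) = 1.09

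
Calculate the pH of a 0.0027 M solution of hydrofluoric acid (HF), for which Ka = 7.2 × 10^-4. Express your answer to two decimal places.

HF ⇌ F- + H+
From the ICE table, Ka = [H+]²/(0.0027 − [H+]) = 7.2 × 10^-4.
[H+] is not negligible relative to C₀; solve [H+]² + 0.00072·[H+] − 1.94e-06 = 0.
[H+] = (−Ka + √(Ka² + 4·Ka·C₀))/2 = 1.08 × 10^-3 M
pH = −log[H+] = −log(1.08 × 10^-3) = 2.97

pH = 2.97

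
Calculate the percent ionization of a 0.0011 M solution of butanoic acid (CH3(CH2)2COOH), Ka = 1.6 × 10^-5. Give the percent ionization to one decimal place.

11.4%

CH3(CH2)2COOH ⇌ CH3(CH2)2COO- + H+; let x = [H+] at equilibrium.
Ka = x²/(C₀ − x); solving the quadratic gives x = 1.25 × 10^-4 M.
% ionization = x/C₀ × 100% = 1.25 × 10^-4/0.0011 × 100% = 11.4%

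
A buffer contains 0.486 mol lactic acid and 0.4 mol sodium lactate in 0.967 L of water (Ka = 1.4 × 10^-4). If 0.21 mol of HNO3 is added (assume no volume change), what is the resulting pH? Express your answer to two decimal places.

pH = 3.29

Added H+ converts CH3CH(OH)COO- to CH3CH(OH)COOH: CH3CH(OH)COOH → 0.696 mol, CH3CH(OH)COO- → 0.19 mol.
pKa = −log(1.4 × 10^-4) = 3.854
pH = pKa + log(n_CH3CH(OH)COO-/n_CH3CH(OH)COOH) = 3.854 + log(0.19/0.696) = 3.854 + (-0.564)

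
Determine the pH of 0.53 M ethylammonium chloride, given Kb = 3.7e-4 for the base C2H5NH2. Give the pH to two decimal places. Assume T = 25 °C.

pH = 5.42

C2H5NH3+ is the conjugate acid of the weak base C2H5NH2.
Ka = Kw/Kb = 1.0×10^-14 / 3.7 × 10^-4 = 2.70 × 10^-11
Let x = [H+] at equilibrium. Ka = x²/(0.53 − x).
Since Ka ≪ C₀, x ≈ √(Ka·C₀) = 3.78 × 10^-6 M.
pH = −log[H+] = −log(3.78 × 10^-6) = 5.42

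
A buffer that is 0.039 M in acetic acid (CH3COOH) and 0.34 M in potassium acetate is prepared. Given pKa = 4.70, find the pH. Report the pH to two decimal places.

Using pH = pKa + log([base]/[acid]) with [base]/[acid] = 0.34/0.039:
pH = 4.70 + (+0.940) = 5.64

pH = 5.64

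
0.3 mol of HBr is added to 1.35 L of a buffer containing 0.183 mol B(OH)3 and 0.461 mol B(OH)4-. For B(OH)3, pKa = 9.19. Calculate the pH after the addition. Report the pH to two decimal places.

pH = 8.71

Added H+ converts B(OH)4- to B(OH)3: B(OH)3 → 0.483 mol, B(OH)4- → 0.161 mol.
pH = pKa + log(n_B(OH)4-/n_B(OH)3) = 9.19 + log(0.161/0.483) = 9.19 + (-0.477)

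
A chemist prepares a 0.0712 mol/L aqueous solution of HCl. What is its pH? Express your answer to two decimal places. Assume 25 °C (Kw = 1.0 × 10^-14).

pH = 1.15

HCl is a strong acid and dissociates completely, so [H+] = 0.0712 M.
pH = -log(0.0712) = 1.15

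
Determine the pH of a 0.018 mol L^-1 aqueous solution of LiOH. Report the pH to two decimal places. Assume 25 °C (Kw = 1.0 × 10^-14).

pH = 12.26

LiOH is a strong base; [OH-] = 0.018 M.
pOH = -log(0.018) = 1.74
pH = 14.00 - 1.74 = 12.26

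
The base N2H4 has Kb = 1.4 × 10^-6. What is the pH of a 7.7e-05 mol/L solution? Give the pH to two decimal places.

N2H4 + H2O ⇌ N2H5+ + OH-
Kb = [OH-]²/(7.7e-05 − [OH-]) = 1.4 × 10^-6
The 5% rule fails; solving [OH-]² + Kb·[OH-] − Kb·C₀ = 0 exactly:
[OH-] = (−Kb + √(Kb² + 4·Kb·C₀))/2 = 9.71 × 10^-6 M
pOH = 5.01, so pH = 14.00 − pOH = 8.99

pH = 8.99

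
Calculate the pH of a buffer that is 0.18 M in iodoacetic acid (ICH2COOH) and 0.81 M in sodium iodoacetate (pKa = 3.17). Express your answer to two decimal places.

pH = 3.82

Henderson–Hasselbalch: pH = pKa + log([ICH2COO-]/[ICH2COOH]) = 3.17 + log(0.81/0.18)
pH = 3.17 + (+0.653) = 3.82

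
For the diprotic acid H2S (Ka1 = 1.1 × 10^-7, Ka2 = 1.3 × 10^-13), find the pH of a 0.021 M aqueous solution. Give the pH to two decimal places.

Since Ka1 ≫ Ka2, the first ionization dominates [H+].
Ka1 = x²/(0.021 − x) = 1.1 × 10^-7
x ≈ √(1.1 × 10^-7 × 0.021) = 4.81 × 10^-5 M
pH = −log(4.81 × 10^-5) = 4.32

pH = 4.32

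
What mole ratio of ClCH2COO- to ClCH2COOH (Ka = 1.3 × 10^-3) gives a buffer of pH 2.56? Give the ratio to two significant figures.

ratio = 0.47

pKa = -log(1.3 × 10^-3) = 2.886
pH = pKa + log(r) ⇒ log(r) = 2.56 − 2.886 = -0.326
r = [ClCH2COO-]/[ClCH2COOH] = 10^(-0.326) = 0.472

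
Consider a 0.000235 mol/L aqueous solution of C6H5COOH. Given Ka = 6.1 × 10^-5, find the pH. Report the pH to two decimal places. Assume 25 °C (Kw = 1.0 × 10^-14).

pH = 4.03

C6H5COOH ⇌ C6H5COO- + H+
From the ICE table, Ka = [H+]²/(0.000235 − [H+]) = 6.1 × 10^-5.
[H+] is not negligible relative to C₀; solve [H+]² + 6.1e-05·[H+] − 1.43e-08 = 0.
[H+] = [−6.1e-05 + √(6.1e-05² + 5.73e-08)]/2 = 9.31 × 10^-5 M
pH = −log(9.31 × 10^-5) = 4.03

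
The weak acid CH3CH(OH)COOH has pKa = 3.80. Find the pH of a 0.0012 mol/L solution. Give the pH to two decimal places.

CH3CH(OH)COOH ⇌ CH3CH(OH)COO- + H+
Ka = 10^(−3.80) = 1.58 × 10^-4
From the ICE table, Ka = [H+]²/(0.0012 − [H+]) = 1.58 × 10^-4.
The 5% rule fails; solving [H+]² + Ka·[H+] − Ka·C₀ = 0 exactly:
[H+] = [−0.000158 + √(0.000158² + 7.58e-07)]/2 = 3.64 × 10^-4 M
pH = −log[H+] = −log(3.64 × 10^-4) = 3.44

pH = 3.44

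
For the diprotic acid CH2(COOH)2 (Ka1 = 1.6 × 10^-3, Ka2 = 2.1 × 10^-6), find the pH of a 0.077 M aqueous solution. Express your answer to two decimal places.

pH = 1.99

Since Ka1 ≫ Ka2, the first ionization dominates [H+].
Ka1 = x²/(0.077 − x) = 1.6 × 10^-3
Solving the quadratic: x = (−Ka1 + √(Ka1² + 4·Ka1·C₀))/2 = 1.03 × 10^-2 M
pH = −log(1.03 × 10^-2) = 1.99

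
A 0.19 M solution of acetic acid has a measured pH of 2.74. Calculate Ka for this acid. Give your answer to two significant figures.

Ka = 1.8 × 10^-5

[H+] = 10^(-2.74) = 1.82 × 10^-3 M
At equilibrium [HA] = 0.19 − 1.82 × 10^-3 = 1.88 × 10^-1 M
Ka = [H+][A-]/[HA] = (1.82 × 10^-3)² / 1.88 × 10^-1 = 1.8 × 10^-5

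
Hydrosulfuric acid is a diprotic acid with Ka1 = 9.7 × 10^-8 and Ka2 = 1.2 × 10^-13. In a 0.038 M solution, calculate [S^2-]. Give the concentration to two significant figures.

1.2 × 10^-13 M

First ionization gives [H+] ≈ [HS-] = 6.07 × 10^-5 M.
Second step: Ka2 = [H+][S^2-]/[HS-] ≈ [S^2-] (since [H+] ≈ [HS-]).
So [S^2-] ≈ Ka2.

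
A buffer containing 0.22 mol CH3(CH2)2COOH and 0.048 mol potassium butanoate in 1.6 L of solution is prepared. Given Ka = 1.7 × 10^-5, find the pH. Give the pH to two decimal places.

pH = 4.11

pKa = −log(1.7 × 10^-5) = 4.770
Using pH = pKa + log([base]/[acid]) with [base]/[acid] = 0.048/0.22:
pH = 4.770 + (-0.661) = 4.11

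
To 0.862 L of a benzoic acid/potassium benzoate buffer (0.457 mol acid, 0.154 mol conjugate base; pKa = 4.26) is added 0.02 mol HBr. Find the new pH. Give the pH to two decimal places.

After neutralization: n(C6H5COOH) = 0.477 mol, n(C6H5COO-) = 0.134 mol.
Henderson–Hasselbalch with mole ratio 0.134/0.477: pH = 4.26 + (-0.551)

pH = 3.71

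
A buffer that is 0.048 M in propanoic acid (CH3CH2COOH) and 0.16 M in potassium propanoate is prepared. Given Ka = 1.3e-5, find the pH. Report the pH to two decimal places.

pKa = −log(1.3 × 10^-5) = 4.886
Using pH = pKa + log([base]/[acid]) with [base]/[acid] = 0.16/0.048:
pH = 4.886 + (+0.523) = 5.41

pH = 5.41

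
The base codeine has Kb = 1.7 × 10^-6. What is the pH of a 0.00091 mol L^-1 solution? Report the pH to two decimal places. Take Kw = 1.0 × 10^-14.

C18H21NO3 + H2O ⇌ C18H22NO3+ + OH-
Kb = x²/(0.00091 − x) = 1.7 × 10^-6
Since Kb ≪ C₀, x ≈ √(Kb·C₀) = 3.93 × 10^-5 M.
(x/C₀ = 4.3% < 5%, so the approximation holds.)
pOH = −log(3.93 × 10^-5) = 4.41; pH = 14.00 − 4.41 = 9.59

pH = 9.59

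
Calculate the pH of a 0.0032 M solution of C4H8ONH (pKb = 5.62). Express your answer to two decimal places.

C4H8ONH + H2O ⇌ C4H8ONH2+ + OH-
Kb = 10^(−5.62) = 2.40 × 10^-6
Let x = [OH-] at equilibrium. Kb = x²/(0.0032 − x).
Since Kb ≪ C₀, x ≈ √(Kb·C₀) = 8.76 × 10^-5 M.
Check: 2.7% ionized — well under 5%, approximation valid.
pOH = 4.06, so pH = 14.00 − pOH = 9.94

pH = 9.94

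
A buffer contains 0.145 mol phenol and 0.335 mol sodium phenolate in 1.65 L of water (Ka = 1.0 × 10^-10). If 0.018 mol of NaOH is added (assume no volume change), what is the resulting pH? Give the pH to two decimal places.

pH = 10.44

After neutralization: n(C6H5OH) = 0.127 mol, n(C6H5O-) = 0.353 mol.
pKa = −log(1.0 × 10^-10) = 10.000
pH = pKa + log([A⁻]/[HA]) = 10.000 + log(0.353/0.127) = 10.000 +0.444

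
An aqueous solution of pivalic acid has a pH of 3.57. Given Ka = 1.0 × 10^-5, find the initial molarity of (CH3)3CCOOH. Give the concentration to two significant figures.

[H+] = 10^(-3.57) = 2.69 × 10^-4 M = x
Ka = x²/(C₀ − x) ⇒ C₀ = x + x²/Ka
C₀ = 2.69 × 10^-4 + (2.69 × 10^-4)²/(1.0 × 10^-5) = 7.51 × 10^-3 M

C₀ = 7.5 × 10^-3 M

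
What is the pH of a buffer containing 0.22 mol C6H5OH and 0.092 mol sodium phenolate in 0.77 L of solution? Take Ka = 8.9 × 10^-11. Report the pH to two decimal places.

pKa = −log(8.9 × 10^-11) = 10.051
Henderson–Hasselbalch: pH = pKa + log([C6H5O-]/[C6H5OH]) = 10.051 + log(0.092/0.22)
pH = 10.051 + (-0.379) = 9.67

pH = 9.67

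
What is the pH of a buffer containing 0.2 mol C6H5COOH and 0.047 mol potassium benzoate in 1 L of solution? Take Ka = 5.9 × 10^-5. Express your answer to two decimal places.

pH = 3.60

pKa = −log(5.9 × 10^-5) = 4.229
pH = pKa + log([A⁻]/[HA]) = 4.229 + log(0.047/0.2)
pH = 4.229 + (-0.629) = 3.60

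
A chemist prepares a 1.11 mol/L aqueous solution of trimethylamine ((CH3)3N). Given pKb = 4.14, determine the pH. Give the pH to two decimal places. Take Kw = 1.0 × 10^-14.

pH = 11.95

(CH3)3N + H2O ⇌ (CH3)3NH+ + OH-
Kb = 10^(−4.14) = 7.24 × 10^-5
From the ICE table, Kb = x²/(1.11 − x) = 7.24 × 10^-5.
Since Kb ≪ C₀, x ≈ √(Kb·C₀) = 8.96 × 10^-3 M.
(x/C₀ = 0.81% < 5%, so the approximation holds.)
pOH = −log(8.96 × 10^-3) = 2.05; pH = 14.00 − 2.05 = 11.95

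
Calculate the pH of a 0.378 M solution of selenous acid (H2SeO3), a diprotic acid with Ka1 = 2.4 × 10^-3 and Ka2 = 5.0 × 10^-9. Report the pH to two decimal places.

pH = 1.54

Ka1 ≫ Ka2, so treat the first dissociation as the only significant source of H+.
Ka1 = x²/(0.378 − x) = 2.4 × 10^-3
Solving the quadratic: x = (−Ka1 + √(Ka1² + 4·Ka1·C₀))/2 = 2.89 × 10^-2 M
pH = −log(2.89 × 10^-2) = 1.54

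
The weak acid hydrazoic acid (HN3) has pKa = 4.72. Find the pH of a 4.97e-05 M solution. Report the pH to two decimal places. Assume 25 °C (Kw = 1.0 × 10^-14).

HN3 ⇌ N3- + H+
Ka = 10^(−4.72) = 1.91 × 10^-5
From the ICE table, Ka = x²/(4.97e-05 − x) = 1.91 × 10^-5.
The 5% rule fails; solving x² + Ka·x − Ka·C₀ = 0 exactly:
x = [−1.91e-05 + √(1.91e-05² + 3.8e-09)]/2 = 2.27 × 10^-5 M
pH = −log(2.27 × 10^-5) = 4.64

pH = 4.64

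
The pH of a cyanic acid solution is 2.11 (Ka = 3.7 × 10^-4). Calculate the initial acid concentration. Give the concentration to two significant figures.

C₀ = 1.7 × 10^-1 M

[H+] = 10^(-2.11) = 7.76 × 10^-3 M = x
Ka = x²/(C₀ − x) ⇒ C₀ = x + x²/Ka
C₀ = 7.76 × 10^-3 + (7.76 × 10^-3)²/(3.7 × 10^-4) = 1.71 × 10^-1 M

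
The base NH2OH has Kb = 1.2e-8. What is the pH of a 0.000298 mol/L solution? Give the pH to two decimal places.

pH = 8.28

NH2OH + H2O ⇌ NH3OH+ + OH-
From the ICE table, Kb = x²/(0.000298 − x) = 1.2 × 10^-8.
Neglecting x in the denominator: x = √(1.2 × 10^-8 × 0.000298) = 1.89 × 10^-6 M
(x/C₀ = 0.63% < 5%, so the approximation holds.)
pOH = −log(1.89 × 10^-6) = 5.72; pH = 14.00 − 5.72 = 8.28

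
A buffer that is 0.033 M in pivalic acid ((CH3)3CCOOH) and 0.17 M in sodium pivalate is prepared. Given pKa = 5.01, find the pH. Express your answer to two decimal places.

Henderson–Hasselbalch: pH = pKa + log([(CH3)3CCOO-]/[(CH3)3CCOOH]) = 5.01 + log(0.17/0.033)
pH = 5.01 + (+0.712) = 5.72

pH = 5.72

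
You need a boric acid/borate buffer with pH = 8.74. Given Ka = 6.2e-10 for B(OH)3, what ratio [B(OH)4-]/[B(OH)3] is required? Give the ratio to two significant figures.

pKa = -log(6.2 × 10^-10) = 9.208
pH = pKa + log(r) ⇒ log(r) = 8.74 − 9.208 = -0.468
r = [B(OH)4-]/[B(OH)3] = 10^(-0.468) = 0.34

ratio = 0.34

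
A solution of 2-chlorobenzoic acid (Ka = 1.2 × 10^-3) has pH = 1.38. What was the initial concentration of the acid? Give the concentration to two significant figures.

[H+] = 10^(-1.38) = 4.17 × 10^-2 M = x
Ka = x²/(C₀ − x) ⇒ C₀ = x + x²/Ka
C₀ = 4.17 × 10^-2 + (4.17 × 10^-2)²/(1.2 × 10^-3) = 1.49 M

C₀ = 1.5 M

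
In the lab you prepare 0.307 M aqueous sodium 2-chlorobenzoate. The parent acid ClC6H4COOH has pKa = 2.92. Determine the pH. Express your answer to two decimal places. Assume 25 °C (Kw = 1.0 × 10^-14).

ClC6H4COO- is the conjugate base of the weak acid ClC6H4COOH.
Ka = 10^(−2.92) = 1.20 × 10^-3
Kb = Kw/Ka = 1.0×10^-14 / 1.20 × 10^-3 = 8.33 × 10^-12
Kb = x²/(0.307 − x) = 8.33 × 10^-12
Since Kb ≪ C₀, x ≈ √(Kb·C₀) = 1.60 × 10^-6 M.
(x/C₀ = 0.00052% < 5%, so the approximation holds.)
pOH = −log(1.60 × 10^-6) = 5.80; pH = 14.00 − 5.80 = 8.20

pH = 8.20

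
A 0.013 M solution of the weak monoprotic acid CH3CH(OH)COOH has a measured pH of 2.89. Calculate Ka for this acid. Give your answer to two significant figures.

[H+] = 10^(-2.89) = 1.29 × 10^-3 M
At equilibrium [HA] = 0.013 − 1.29 × 10^-3 = 1.17 × 10^-2 M
Ka = [H+][A-]/[HA] = (1.29 × 10^-3)² / 1.17 × 10^-2 = 1.4 × 10^-4

Ka = 1.4 × 10^-4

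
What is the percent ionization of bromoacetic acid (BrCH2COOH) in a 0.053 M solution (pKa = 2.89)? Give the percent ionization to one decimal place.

14.4%

BrCH2COOH ⇌ BrCH2COO- + H+; let x = [H+] at equilibrium.
Ka = 10^(−2.89) = 1.29 × 10^-3
Solve x² + 0.00129x − 6.84e-05 = 0 → x = 7.65 × 10^-3 M
Fraction ionized = 7.65 × 10^-3 / 0.053 = 0.1443 → 14.4%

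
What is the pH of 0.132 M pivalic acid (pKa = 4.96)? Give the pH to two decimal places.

pH = 2.92

(CH3)3CCOOH ⇌ (CH3)3CCOO- + H+
Ka = 10^(−4.96) = 1.10 × 10^-5
Ka = x²/(0.132 − x) = 1.10 × 10^-5
Neglecting x in the denominator: x = √(1.10 × 10^-5 × 0.132) = 1.20 × 10^-3 M
Check: 0.91% ionized — well under 5%, approximation valid.
pH = −log[H+] = −log(1.20 × 10^-3) = 2.92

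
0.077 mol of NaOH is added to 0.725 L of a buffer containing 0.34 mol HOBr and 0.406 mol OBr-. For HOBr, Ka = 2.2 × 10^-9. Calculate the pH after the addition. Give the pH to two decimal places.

pH = 8.92

After neutralization: n(HOBr) = 0.263 mol, n(OBr-) = 0.483 mol.
pKa = −log(2.2 × 10^-9) = 8.658
Henderson–Hasselbalch with mole ratio 0.483/0.263: pH = 8.658 + (+0.264)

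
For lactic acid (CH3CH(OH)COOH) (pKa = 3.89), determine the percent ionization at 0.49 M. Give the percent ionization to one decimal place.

1.6%

CH3CH(OH)COOH ⇌ CH3CH(OH)COO- + H+; let x = [H+] at equilibrium.
Ka = 10^(−3.89) = 1.29 × 10^-4
x ≈ √(Ka·C₀) = √(1.29 × 10^-4 × 0.49) = 7.95 × 10^-3 M
% ionization = x/C₀ × 100% = 7.95 × 10^-3/0.49 × 100% = 1.6%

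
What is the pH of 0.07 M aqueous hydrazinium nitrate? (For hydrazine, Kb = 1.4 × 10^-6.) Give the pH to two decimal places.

pH = 4.65

N2H5+ is the conjugate acid of the weak base N2H4.
Ka = Kw/Kb = 1.0×10^-14 / 1.4 × 10^-6 = 7.14 × 10^-9
Let x = [H+] at equilibrium. Ka = x²/(0.07 − x).
Assume x ≪ 0.07: x ≈ √(7.14 × 10^-9 × 0.07) = 2.24 × 10^-5 M
(x/C₀ = 0.032% < 5%, so the approximation holds.)
pH = −log[H+] = −log(2.24 × 10^-5) = 4.65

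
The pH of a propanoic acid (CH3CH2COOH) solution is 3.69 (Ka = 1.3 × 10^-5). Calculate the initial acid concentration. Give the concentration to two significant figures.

[H+] = 10^(-3.69) = 2.04 × 10^-4 M = x
Ka = x²/(C₀ − x) ⇒ C₀ = x + x²/Ka
C₀ = 2.04 × 10^-4 + (2.04 × 10^-4)²/(1.3 × 10^-5) = 3.41 × 10^-3 M

C₀ = 3.4 × 10^-3 M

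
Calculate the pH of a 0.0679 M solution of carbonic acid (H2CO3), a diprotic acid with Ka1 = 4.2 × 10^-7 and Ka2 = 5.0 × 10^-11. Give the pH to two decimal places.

Ka1 ≫ Ka2, so treat the first dissociation as the only significant source of H+.
Ka1 = x²/(0.0679 − x) = 4.2 × 10^-7
x ≈ √(4.2 × 10^-7 × 0.0679) = 1.69 × 10^-4 M
pH = −log(1.69 × 10^-4) = 3.77

pH = 3.77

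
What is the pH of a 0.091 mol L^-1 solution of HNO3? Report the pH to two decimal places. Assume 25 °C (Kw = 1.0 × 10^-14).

HNO3 is a strong acid and dissociates completely, so [H+] = 0.091 M.
pH = -log(0.091) = 1.04

pH = 1.04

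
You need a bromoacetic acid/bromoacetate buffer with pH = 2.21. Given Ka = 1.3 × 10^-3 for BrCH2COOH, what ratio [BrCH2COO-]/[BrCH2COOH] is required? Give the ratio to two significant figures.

pKa = -log(1.3 × 10^-3) = 2.886
pH = pKa + log(r) ⇒ log(r) = 2.21 − 2.886 = -0.676
r = [BrCH2COO-]/[BrCH2COOH] = 10^(-0.676) = 0.211

ratio = 0.21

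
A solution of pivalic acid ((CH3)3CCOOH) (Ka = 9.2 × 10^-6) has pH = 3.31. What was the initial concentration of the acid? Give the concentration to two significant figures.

[H+] = 10^(-3.31) = 4.90 × 10^-4 M = x
Ka = x²/(C₀ − x) ⇒ C₀ = x + x²/Ka
C₀ = 4.90 × 10^-4 + (4.90 × 10^-4)²/(9.2 × 10^-6) = 2.66 × 10^-2 M

C₀ = 2.7 × 10^-2 M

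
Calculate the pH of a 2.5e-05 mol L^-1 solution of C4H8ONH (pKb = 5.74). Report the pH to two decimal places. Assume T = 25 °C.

C4H8ONH + H2O ⇌ C4H8ONH2+ + OH-
Kb = 10^(−5.74) = 1.82 × 10^-6
Kb = [OH-]²/(2.5e-05 − [OH-]) = 1.82 × 10^-6
Here C₀/Kb ≈ 13.7, so the small-[OH-] approximation fails. Use the quadratic:
[OH-] = (−Kb + √(Kb² + 4·Kb·C₀))/2 = 5.90 × 10^-6 M
pOH = −log(5.90 × 10^-6) = 5.23; pH = 14.00 − 5.23 = 8.77

pH = 8.77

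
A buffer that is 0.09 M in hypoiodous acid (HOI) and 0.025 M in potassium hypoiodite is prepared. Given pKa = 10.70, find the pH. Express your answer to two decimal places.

pH = pKa + log([A⁻]/[HA]) = 10.70 + log(0.025/0.09)
pH = 10.70 + (-0.556) = 10.14

pH = 10.14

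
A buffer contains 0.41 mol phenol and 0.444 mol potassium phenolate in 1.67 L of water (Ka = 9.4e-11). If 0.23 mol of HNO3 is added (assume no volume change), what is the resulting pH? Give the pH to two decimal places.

pH = 9.55

After neutralization: n(C6H5OH) = 0.64 mol, n(C6H5O-) = 0.214 mol.
pKa = −log(9.4 × 10^-11) = 10.027
pH = pKa + log(n_C6H5O-/n_C6H5OH) = 10.027 + log(0.214/0.64) = 10.027 + (-0.476)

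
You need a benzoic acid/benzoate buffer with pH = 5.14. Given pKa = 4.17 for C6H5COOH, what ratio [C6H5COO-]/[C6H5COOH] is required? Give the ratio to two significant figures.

pH = pKa + log(r) ⇒ log(r) = 5.14 − 4.17 = +0.97
r = [C6H5COO-]/[C6H5COOH] = 10^(+0.97) = 9.33

ratio = 9.3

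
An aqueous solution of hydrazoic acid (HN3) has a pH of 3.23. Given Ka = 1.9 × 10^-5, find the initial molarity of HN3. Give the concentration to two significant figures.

C₀ = 1.9 × 10^-2 M

[H+] = 10^(-3.23) = 5.89 × 10^-4 M = x
Ka = x²/(C₀ − x) ⇒ C₀ = x + x²/Ka
C₀ = 5.89 × 10^-4 + (5.89 × 10^-4)²/(1.9 × 10^-5) = 1.88 × 10^-2 M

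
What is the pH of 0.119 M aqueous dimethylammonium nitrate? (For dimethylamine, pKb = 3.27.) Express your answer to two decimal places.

pH = 5.83

(CH3)2NH2+ is the conjugate acid of the weak base (CH3)2NH.
Kb = 10^(−3.27) = 5.37 × 10^-4
Ka = Kw/Kb = 1.0×10^-14 / 5.37 × 10^-4 = 1.86 × 10^-11
From the ICE table, Ka = [H+]²/(0.119 − [H+]) = 1.86 × 10^-11.
Neglecting [H+] in the denominator: [H+] = √(1.86 × 10^-11 × 0.119) = 1.49 × 10^-6 M
Check: 0.0013% ionized — well under 5%, approximation valid.
pH = −log(1.49 × 10^-6) = 5.83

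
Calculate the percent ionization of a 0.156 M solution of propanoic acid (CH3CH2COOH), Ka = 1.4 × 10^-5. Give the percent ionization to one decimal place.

0.9%

CH3CH2COOH ⇌ CH3CH2COO- + H+; let x = [H+] at equilibrium.
x ≈ √(Ka·C₀) = √(1.4 × 10^-5 × 0.156) = 1.48 × 10^-3 M
% ionization = x/C₀ × 100% = 1.48 × 10^-3/0.156 × 100% = 0.9%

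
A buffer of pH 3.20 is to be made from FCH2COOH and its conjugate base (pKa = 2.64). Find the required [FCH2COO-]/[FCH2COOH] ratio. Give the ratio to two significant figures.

ratio = 3.6

pH = pKa + log(r) ⇒ log(r) = 3.20 − 2.64 = +0.56
r = [FCH2COO-]/[FCH2COOH] = 10^(+0.56) = 3.63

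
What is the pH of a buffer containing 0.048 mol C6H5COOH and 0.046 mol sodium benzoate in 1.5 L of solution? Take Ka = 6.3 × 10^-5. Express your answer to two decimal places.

pH = 4.18

pKa = −log(6.3 × 10^-5) = 4.201
Henderson–Hasselbalch: pH = pKa + log([C6H5COO-]/[C6H5COOH]) = 4.201 + log(0.046/0.048)
pH = 4.201 + (-0.018) = 4.18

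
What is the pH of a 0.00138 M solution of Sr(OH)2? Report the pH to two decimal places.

Sr(OH)2 is a strong base (each formula unit releases 2 OH-); [OH-] = 0.00276 M.
pOH = -log(0.00276) = 2.56
pH = 14.00 - 2.56 = 11.44

pH = 11.44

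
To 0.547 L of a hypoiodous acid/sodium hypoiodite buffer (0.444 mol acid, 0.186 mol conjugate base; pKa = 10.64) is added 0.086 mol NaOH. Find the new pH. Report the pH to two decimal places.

After neutralization: n(HOI) = 0.358 mol, n(OI-) = 0.272 mol.
pH = pKa + log(n_OI-/n_HOI) = 10.64 + log(0.272/0.358) = 10.64 + (-0.119)

pH = 10.52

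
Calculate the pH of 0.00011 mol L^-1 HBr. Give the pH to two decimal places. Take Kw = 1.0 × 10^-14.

pH = 3.96

HBr is a strong acid and dissociates completely, so [H+] = 0.00011 M.
pH = -log(0.00011) = 3.96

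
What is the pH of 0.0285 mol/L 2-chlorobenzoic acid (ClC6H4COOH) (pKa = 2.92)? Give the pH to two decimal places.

pH = 2.28

ClC6H4COOH ⇌ ClC6H4COO- + H+
Ka = 10^(−2.92) = 1.20 × 10^-3
Ka = [H+]²/(0.0285 − [H+]) = 1.20 × 10^-3
[H+] is not negligible relative to C₀; solve [H+]² + 0.0012·[H+] − 3.42e-05 = 0.
[H+] = [−0.0012 + √(0.0012² + 0.000137)]/2 = 5.28 × 10^-3 M
pH = −log(5.28 × 10^-3) = 2.28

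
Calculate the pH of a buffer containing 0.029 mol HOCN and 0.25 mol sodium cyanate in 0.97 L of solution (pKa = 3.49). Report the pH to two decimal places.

pH = 4.43

Henderson–Hasselbalch: pH = pKa + log([OCN-]/[HOCN]) = 3.49 + log(0.25/0.029)
pH = 3.49 + (+0.936) = 4.43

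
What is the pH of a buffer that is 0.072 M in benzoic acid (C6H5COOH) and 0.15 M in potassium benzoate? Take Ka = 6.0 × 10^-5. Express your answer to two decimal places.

pKa = −log(6.0 × 10^-5) = 4.222
pH = pKa + log([A⁻]/[HA]) = 4.222 + log(0.15/0.072)
pH = 4.222 + (+0.319) = 4.54

pH = 4.54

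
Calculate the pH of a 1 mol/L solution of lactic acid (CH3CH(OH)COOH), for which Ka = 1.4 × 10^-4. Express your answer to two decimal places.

pH = 1.93

CH3CH(OH)COOH ⇌ CH3CH(OH)COO- + H+
From the ICE table, Ka = [H+]²/(1 − [H+]) = 1.4 × 10^-4.
Since Ka ≪ C₀, [H+] ≈ √(Ka·C₀) = 1.18 × 10^-2 M.
pH = −log[H+] = −log(1.18 × 10^-2) = 1.93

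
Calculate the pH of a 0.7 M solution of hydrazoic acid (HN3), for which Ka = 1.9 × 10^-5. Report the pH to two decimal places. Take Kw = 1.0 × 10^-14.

pH = 2.44

HN3 ⇌ N3- + H+
Ka = x²/(0.7 − x) = 1.9 × 10^-5
Neglecting x in the denominator: x = √(1.9 × 10^-5 × 0.7) = 3.65 × 10^-3 M
pH = −log(3.65 × 10^-3) = 2.44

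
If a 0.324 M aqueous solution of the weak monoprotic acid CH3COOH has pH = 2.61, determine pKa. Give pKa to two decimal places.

[H+] = 10^(-2.61) = 2.45 × 10^-3 M
At equilibrium [HA] = 0.324 − 2.45 × 10^-3 = 3.22 × 10^-1 M
Ka = [H+][A-]/[HA] = (2.45 × 10^-3)² / 3.22 × 10^-1 = 1.86 × 10^-5
pKa = -log(1.86 × 10^-5) = 4.73

pKa = 4.73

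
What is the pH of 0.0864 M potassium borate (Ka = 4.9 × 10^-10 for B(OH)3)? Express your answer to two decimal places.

pH = 11.12

B(OH)4- is the conjugate base of the weak acid B(OH)3.
Kb = Kw/Ka = 1.0×10^-14 / 4.9 × 10^-10 = 2.04 × 10^-5
From the ICE table, Kb = [OH-]²/(0.0864 − [OH-]) = 2.04 × 10^-5.
Assume [OH-] ≪ 0.0864: [OH-] ≈ √(2.04 × 10^-5 × 0.0864) = 1.33 × 10^-3 M
Check: 1.5% ionized — well under 5%, approximation valid.
pOH = 2.88, so pH = 14.00 − pOH = 11.12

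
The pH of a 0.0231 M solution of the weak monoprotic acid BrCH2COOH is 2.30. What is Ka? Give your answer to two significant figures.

Ka = 1.4 × 10^-3

[H+] = 10^(-2.30) = 5.01 × 10^-3 M
At equilibrium [HA] = 0.0231 − 5.01 × 10^-3 = 1.81 × 10^-2 M
Ka = [H+][A-]/[HA] = (5.01 × 10^-3)² / 1.81 × 10^-2 = 1.4 × 10^-3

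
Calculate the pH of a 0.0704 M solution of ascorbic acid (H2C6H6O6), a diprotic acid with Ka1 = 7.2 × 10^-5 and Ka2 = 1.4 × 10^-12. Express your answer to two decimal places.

pH = 2.65

Ka1 ≫ Ka2, so treat the first dissociation as the only significant source of H+.
Ka1 = x²/(0.0704 − x) = 7.2 × 10^-5
x ≈ √(7.2 × 10^-5 × 0.0704) = 2.25 × 10^-3 M
pH = −log(2.25 × 10^-3) = 2.65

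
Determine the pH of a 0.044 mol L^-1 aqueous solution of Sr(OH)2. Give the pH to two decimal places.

Sr(OH)2 is a strong base (each formula unit releases 2 OH-); [OH-] = 0.088 M.
pOH = -log(0.088) = 1.06
pH = 14.00 - 1.06 = 12.94

pH = 12.94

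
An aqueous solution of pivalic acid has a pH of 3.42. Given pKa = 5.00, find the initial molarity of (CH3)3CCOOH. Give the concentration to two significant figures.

[H+] = 10^(-3.42) = 3.80 × 10^-4 M = x
Ka = 10^(−5.00) = 1.00 × 10^-5
Ka = x²/(C₀ − x) ⇒ C₀ = x + x²/Ka
C₀ = 3.80 × 10^-4 + (3.80 × 10^-4)²/(1.00 × 10^-5) = 1.48 × 10^-2 M

C₀ = 1.5 × 10^-2 M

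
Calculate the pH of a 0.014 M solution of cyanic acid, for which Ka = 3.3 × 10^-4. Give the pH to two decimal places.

pH = 2.70

HOCN ⇌ OCN- + H+
Ka = [H+]²/(0.014 − [H+]) = 3.3 × 10^-4
The 5% rule fails; solving [H+]² + Ka·[H+] − Ka·C₀ = 0 exactly:
[H+] = (−Ka + √(Ka² + 4·Ka·C₀))/2 = 1.99 × 10^-3 M
pH = −log[H+] = −log(1.99 × 10^-3) = 2.70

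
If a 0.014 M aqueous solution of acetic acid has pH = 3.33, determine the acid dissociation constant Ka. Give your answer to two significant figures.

[H+] = 10^(-3.33) = 4.68 × 10^-4 M
At equilibrium [HA] = 0.014 − 4.68 × 10^-4 = 1.35 × 10^-2 M
Ka = [H+][A-]/[HA] = (4.68 × 10^-4)² / 1.35 × 10^-2 = 1.6 × 10^-5

Ka = 1.6 × 10^-5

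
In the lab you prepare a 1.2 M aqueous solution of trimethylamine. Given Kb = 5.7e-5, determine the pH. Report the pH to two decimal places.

(CH3)3N + H2O ⇌ (CH3)3NH+ + OH-
Kb = [OH-]²/(1.2 − [OH-]) = 5.7 × 10^-5
Since Kb ≪ C₀, [OH-] ≈ √(Kb·C₀) = 8.27 × 10^-3 M.
Check: 0.69% ionized — well under 5%, approximation valid.
pOH = −log(8.27 × 10^-3) = 2.08; pH = 14.00 − 2.08 = 11.92

pH = 11.92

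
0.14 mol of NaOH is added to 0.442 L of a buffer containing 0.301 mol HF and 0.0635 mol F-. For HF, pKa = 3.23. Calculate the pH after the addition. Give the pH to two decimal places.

pH = 3.33

After neutralization: n(HF) = 0.161 mol, n(F-) = 0.204 mol.
pH = pKa + log(n_F-/n_HF) = 3.23 + log(0.204/0.161) = 3.23 + (+0.103)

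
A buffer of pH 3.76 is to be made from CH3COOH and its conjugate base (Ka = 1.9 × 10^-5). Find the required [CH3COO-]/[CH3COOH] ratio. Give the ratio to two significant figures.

ratio = 0.11

pKa = -log(1.9 × 10^-5) = 4.721
pH = pKa + log(r) ⇒ log(r) = 3.76 − 4.721 = -0.961
r = [CH3COO-]/[CH3COOH] = 10^(-0.961) = 0.109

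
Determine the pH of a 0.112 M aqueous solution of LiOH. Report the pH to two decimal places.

pH = 13.05

LiOH is a strong base; [OH-] = 0.112 M.
pOH = -log(0.112) = 0.95
pH = 14.00 - 0.95 = 13.05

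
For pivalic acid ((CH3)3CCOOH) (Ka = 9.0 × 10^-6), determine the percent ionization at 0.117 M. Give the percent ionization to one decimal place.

0.9%

(CH3)3CCOOH ⇌ (CH3)3CCOO- + H+; let x = [H+] at equilibrium.
x ≈ √(Ka·C₀) = √(9.0 × 10^-6 × 0.117) = 1.03 × 10^-3 M
% ionization = x/C₀ × 100% = 1.03 × 10^-3/0.117 × 100% = 0.9%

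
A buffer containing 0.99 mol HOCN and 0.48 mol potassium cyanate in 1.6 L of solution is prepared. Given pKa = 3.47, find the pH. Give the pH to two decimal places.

Henderson–Hasselbalch: pH = pKa + log([OCN-]/[HOCN]) = 3.47 + log(0.48/0.99)
pH = 3.47 + (-0.314) = 3.16

pH = 3.16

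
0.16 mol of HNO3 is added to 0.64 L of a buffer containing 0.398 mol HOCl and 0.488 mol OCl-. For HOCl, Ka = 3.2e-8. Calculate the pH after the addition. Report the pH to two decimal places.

After neutralization: n(HOCl) = 0.558 mol, n(OCl-) = 0.328 mol.
pKa = −log(3.2 × 10^-8) = 7.495
Henderson–Hasselbalch with mole ratio 0.328/0.558: pH = 7.495 + (-0.231)

pH = 7.26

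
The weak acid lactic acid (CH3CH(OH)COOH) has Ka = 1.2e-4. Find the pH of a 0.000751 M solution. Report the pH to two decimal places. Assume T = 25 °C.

CH3CH(OH)COOH ⇌ CH3CH(OH)COO- + H+
Let x = [H+] at equilibrium. Ka = x²/(0.000751 − x).
The 5% rule fails; solving x² + Ka·x − Ka·C₀ = 0 exactly:
x = (−Ka + √(Ka² + 4·Ka·C₀))/2 = 2.46 × 10^-4 M
pH = −log[H+] = −log(2.46 × 10^-4) = 3.61

pH = 3.61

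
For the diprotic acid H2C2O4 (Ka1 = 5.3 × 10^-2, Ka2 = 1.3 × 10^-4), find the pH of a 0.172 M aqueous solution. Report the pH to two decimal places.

Since Ka1 ≫ Ka2, the first ionization dominates [H+].
Ka1 = x²/(0.172 − x) = 5.3 × 10^-2
Solving the quadratic: x = (−Ka1 + √(Ka1² + 4·Ka1·C₀))/2 = 7.26 × 10^-2 M
pH = −log(7.26 × 10^-2) = 1.14

pH = 1.14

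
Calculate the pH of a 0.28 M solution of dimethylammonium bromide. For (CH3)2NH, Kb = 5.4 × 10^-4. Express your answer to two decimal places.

(CH3)2NH2+ is the conjugate acid of the weak base (CH3)2NH.
Ka = Kw/Kb = 1.0×10^-14 / 5.4 × 10^-4 = 1.85 × 10^-11
Let x = [H+] at equilibrium. Ka = x²/(0.28 − x).
Neglecting x in the denominator: x = √(1.85 × 10^-11 × 0.28) = 2.28 × 10^-6 M
Check: 0.00081% ionized — well under 5%, approximation valid.
pH = −log[H+] = −log(2.28 × 10^-6) = 5.64

pH = 5.64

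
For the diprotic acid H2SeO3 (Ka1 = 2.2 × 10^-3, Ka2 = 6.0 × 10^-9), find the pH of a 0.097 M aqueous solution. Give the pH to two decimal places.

pH = 1.87

Ka1 ≫ Ka2, so treat the first dissociation as the only significant source of H+.
Ka1 = x²/(0.097 − x) = 2.2 × 10^-3
Solving the quadratic: x = (−Ka1 + √(Ka1² + 4·Ka1·C₀))/2 = 1.35 × 10^-2 M
pH = −log(1.35 × 10^-2) = 1.87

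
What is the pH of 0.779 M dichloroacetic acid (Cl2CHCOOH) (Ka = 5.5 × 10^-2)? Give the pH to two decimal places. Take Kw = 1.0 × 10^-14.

Cl2CHCOOH ⇌ Cl2CHCOO- + H+
Ka = [H+]²/(0.779 − [H+]) = 5.5 × 10^-2
The 5% rule fails; solving [H+]² + Ka·[H+] − Ka·C₀ = 0 exactly:
[H+] = (−Ka + √(Ka² + 4·Ka·C₀))/2 = 1.81 × 10^-1 M
pH = −log[H+] = −log(1.81 × 10^-1) = 0.74

pH = 0.74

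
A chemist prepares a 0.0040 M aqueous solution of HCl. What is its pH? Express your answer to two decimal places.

pH = 2.40

HCl is a strong acid and dissociates completely, so [H+] = 0.0040 M.
pH = -log(0.004) = 2.40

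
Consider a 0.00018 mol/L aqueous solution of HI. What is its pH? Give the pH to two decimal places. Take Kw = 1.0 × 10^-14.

pH = 3.74

HI is a strong acid and dissociates completely, so [H+] = 0.00018 M.
pH = -log(0.00018) = 3.74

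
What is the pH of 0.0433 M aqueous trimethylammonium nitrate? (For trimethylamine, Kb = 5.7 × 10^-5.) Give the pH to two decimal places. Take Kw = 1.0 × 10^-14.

pH = 5.56

(CH3)3NH+ is the conjugate acid of the weak base (CH3)3N.
Ka = Kw/Kb = 1.0×10^-14 / 5.7 × 10^-5 = 1.75 × 10^-10
Ka = x²/(0.0433 − x) = 1.75 × 10^-10
Assume x ≪ 0.0433: x ≈ √(1.75 × 10^-10 × 0.0433) = 2.75 × 10^-6 M
(x/C₀ = 0.0064% < 5%, so the approximation holds.)
pH = −log(2.75 × 10^-6) = 5.56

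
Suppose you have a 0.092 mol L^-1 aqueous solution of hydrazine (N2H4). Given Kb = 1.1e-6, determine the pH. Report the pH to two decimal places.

pH = 10.50

N2H4 + H2O ⇌ N2H5+ + OH-
From the ICE table, Kb = [OH-]²/(0.092 − [OH-]) = 1.1 × 10^-6.
Neglecting [OH-] in the denominator: [OH-] = √(1.1 × 10^-6 × 0.092) = 3.18 × 10^-4 M
Check: 0.35% ionized — well under 5%, approximation valid.
pOH = 3.50, so pH = 14.00 − pOH = 10.50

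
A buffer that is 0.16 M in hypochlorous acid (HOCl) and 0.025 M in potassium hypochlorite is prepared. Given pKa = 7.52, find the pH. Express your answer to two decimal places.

pH = 6.71

Henderson–Hasselbalch: pH = pKa + log([OCl-]/[HOCl]) = 7.52 + log(0.025/0.16)
pH = 7.52 + (-0.806) = 6.71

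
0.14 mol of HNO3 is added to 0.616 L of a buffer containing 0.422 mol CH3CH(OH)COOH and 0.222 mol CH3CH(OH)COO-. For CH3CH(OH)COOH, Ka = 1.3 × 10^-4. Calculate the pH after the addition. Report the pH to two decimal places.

pH = 3.05

Added H+ converts CH3CH(OH)COO- to CH3CH(OH)COOH: CH3CH(OH)COOH → 0.562 mol, CH3CH(OH)COO- → 0.082 mol.
pKa = −log(1.3 × 10^-4) = 3.886
pH = pKa + log([A⁻]/[HA]) = 3.886 + log(0.082/0.562) = 3.886 -0.836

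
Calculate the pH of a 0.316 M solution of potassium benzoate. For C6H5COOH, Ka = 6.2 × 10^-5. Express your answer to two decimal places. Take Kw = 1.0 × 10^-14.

C6H5COO- is the conjugate base of the weak acid C6H5COOH.
Kb = Kw/Ka = 1.0×10^-14 / 6.2 × 10^-5 = 1.61 × 10^-10
Kb = [OH-]²/(0.316 − [OH-]) = 1.61 × 10^-10
Neglecting [OH-] in the denominator: [OH-] = √(1.61 × 10^-10 × 0.316) = 7.13 × 10^-6 M
Check: 0.0023% ionized — well under 5%, approximation valid.
pOH = 5.15, so pH = 14.00 − pOH = 8.85

pH = 8.85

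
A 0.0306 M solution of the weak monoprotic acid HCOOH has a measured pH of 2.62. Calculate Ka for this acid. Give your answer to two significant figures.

Ka = 2.0 × 10^-4

[H+] = 10^(-2.62) = 2.40 × 10^-3 M
At equilibrium [HA] = 0.0306 − 2.40 × 10^-3 = 2.82 × 10^-2 M
Ka = [H+][A-]/[HA] = (2.40 × 10^-3)² / 2.82 × 10^-2 = 2.0 × 10^-4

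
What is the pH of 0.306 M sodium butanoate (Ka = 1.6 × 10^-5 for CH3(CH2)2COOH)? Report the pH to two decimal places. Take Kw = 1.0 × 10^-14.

CH3(CH2)2COO- is the conjugate base of the weak acid CH3(CH2)2COOH.
Kb = Kw/Ka = 1.0×10^-14 / 1.6 × 10^-5 = 6.25 × 10^-10
Let x = [OH-] at equilibrium. Kb = x²/(0.306 − x).
Assume x ≪ 0.306: x ≈ √(6.25 × 10^-10 × 0.306) = 1.38 × 10^-5 M
(x/C₀ = 0.0045% < 5%, so the approximation holds.)
pOH = −log(1.38 × 10^-5) = 4.86; pH = 14.00 − 4.86 = 9.14

pH = 9.14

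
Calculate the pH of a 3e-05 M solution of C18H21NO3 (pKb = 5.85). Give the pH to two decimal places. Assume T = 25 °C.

C18H21NO3 + H2O ⇌ C18H22NO3+ + OH-
Kb = 10^(−5.85) = 1.41 × 10^-6
Kb = [OH-]²/(3e-05 − [OH-]) = 1.41 × 10^-6
Here C₀/Kb ≈ 21.3, so the small-[OH-] approximation fails. Use the quadratic:
[OH-] = (−Kb + √(Kb² + 4·Kb·C₀))/2 = 5.84 × 10^-6 M
pOH = −log(5.84 × 10^-6) = 5.23; pH = 14.00 − 5.23 = 8.77

pH = 8.77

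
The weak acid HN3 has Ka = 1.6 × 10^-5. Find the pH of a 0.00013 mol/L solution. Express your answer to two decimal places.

pH = 4.42

HN3 ⇌ N3- + H+
From the ICE table, Ka = x²/(0.00013 − x) = 1.6 × 10^-5.
The 5% rule fails; solving x² + Ka·x − Ka·C₀ = 0 exactly:
x = (−Ka + √(Ka² + 4·Ka·C₀))/2 = 3.83 × 10^-5 M
pH = −log(3.83 × 10^-5) = 4.42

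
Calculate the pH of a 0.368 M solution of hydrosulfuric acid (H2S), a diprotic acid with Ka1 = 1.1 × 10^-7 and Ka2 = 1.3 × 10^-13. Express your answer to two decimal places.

Ka1 ≫ Ka2, so treat the first dissociation as the only significant source of H+.
Ka1 = x²/(0.368 − x) = 1.1 × 10^-7
x ≈ √(1.1 × 10^-7 × 0.368) = 2.01 × 10^-4 M
pH = −log(2.01 × 10^-4) = 3.70

pH = 3.70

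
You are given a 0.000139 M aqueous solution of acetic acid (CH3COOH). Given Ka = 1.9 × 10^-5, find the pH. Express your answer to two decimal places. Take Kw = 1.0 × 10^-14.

CH3COOH ⇌ CH3COO- + H+
Let x = [H+] at equilibrium. Ka = x²/(0.000139 − x).
The 5% rule fails; solving x² + Ka·x − Ka·C₀ = 0 exactly:
x = (−Ka + √(Ka² + 4·Ka·C₀))/2 = 4.28 × 10^-5 M
pH = −log(4.28 × 10^-5) = 4.37

pH = 4.37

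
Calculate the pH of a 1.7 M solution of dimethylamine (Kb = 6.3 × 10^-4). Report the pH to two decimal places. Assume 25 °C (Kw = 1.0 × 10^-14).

pH = 12.51

(CH3)2NH + H2O ⇌ (CH3)2NH2+ + OH-
From the ICE table, Kb = x²/(1.7 − x) = 6.3 × 10^-4.
Neglecting x in the denominator: x = √(6.3 × 10^-4 × 1.7) = 3.27 × 10^-2 M
Check: 1.9% ionized — well under 5%, approximation valid.
pOH = −log(3.27 × 10^-2) = 1.49; pH = 14.00 − 1.49 = 12.51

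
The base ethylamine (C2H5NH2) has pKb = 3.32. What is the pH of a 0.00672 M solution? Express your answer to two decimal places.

C2H5NH2 + H2O ⇌ C2H5NH3+ + OH-
Kb = 10^(−3.32) = 4.79 × 10^-4
Kb = x²/(0.00672 − x) = 4.79 × 10^-4
Here C₀/Kb ≈ 14, so the small-x approximation fails. Use the quadratic:
x = (−Kb + √(Kb² + 4·Kb·C₀))/2 = 1.57 × 10^-3 M
pOH = 2.80, so pH = 14.00 − pOH = 11.20

pH = 11.20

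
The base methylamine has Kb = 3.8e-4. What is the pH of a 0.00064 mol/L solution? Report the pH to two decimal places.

CH3NH2 + H2O ⇌ CH3NH3+ + OH-
Kb = [OH-]²/(0.00064 − [OH-]) = 3.8 × 10^-4
[OH-] is not negligible relative to C₀; solve [OH-]² + 0.00038·[OH-] − 2.43e-07 = 0.
[OH-] = [−0.00038 + √(0.00038² + 9.73e-07)]/2 = 3.38 × 10^-4 M
pOH = −log(3.38 × 10^-4) = 3.47; pH = 14.00 − 3.47 = 10.53

pH = 10.53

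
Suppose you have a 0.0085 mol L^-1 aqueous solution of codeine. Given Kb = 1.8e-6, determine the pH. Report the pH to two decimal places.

C18H21NO3 + H2O ⇌ C18H22NO3+ + OH-
From the ICE table, Kb = x²/(0.0085 − x) = 1.8 × 10^-6.
Neglecting x in the denominator: x = √(1.8 × 10^-6 × 0.0085) = 1.24 × 10^-4 M
Check: 1.5% ionized — well under 5%, approximation valid.
pOH = −log(1.24 × 10^-4) = 3.91; pH = 14.00 − 3.91 = 10.09

pH = 10.09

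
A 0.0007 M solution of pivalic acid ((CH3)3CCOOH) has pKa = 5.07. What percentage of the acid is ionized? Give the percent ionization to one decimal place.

10.4%

(CH3)3CCOOH ⇌ (CH3)3CCOO- + H+; let x = [H+] at equilibrium.
Ka = 10^(−5.07) = 8.51 × 10^-6
Solve x² + 8.51e-06x − 5.96e-09 = 0 → x = 7.30 × 10^-5 M
% ionization = x/C₀ × 100% = 7.30 × 10^-5/0.0007 × 100% = 10.4%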